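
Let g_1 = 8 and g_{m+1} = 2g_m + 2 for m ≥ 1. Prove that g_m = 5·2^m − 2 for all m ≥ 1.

Base case: g_1 = 8, and 5·2^1 − 2 = 10 − 2 = 8.
Assume g_r = 5·2^r − 2 for some r ≥ 1.
Then g_{r+1} = 2g_r + 2 = 2·(5·2^r − 2) + 2 = 10·2^r − 4 + 2 = 5·2^{r+1} − 2.
So the formula holds for r+1, and by induction g_m = 5·2^m − 2 for all m ≥ 1.

g_m = 5·2^m − 2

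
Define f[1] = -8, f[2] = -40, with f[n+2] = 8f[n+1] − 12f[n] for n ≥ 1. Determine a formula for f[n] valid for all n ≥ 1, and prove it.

Claim: f[n] = -2^n − 6^n.

Base cases: f[1] = -8 and -2^1 − 6^1 = -8; f[2] = -40 and -2^2 − 6^2 = -40.
Assume f[j] = -2^j − 6^j for all 1 ≤ j ≤ r, where r ≥ 2.
Then f[r+1] = 8f[r] − 12f[r−1] = 8·(-2^r − 6^r) − 12·(-2^{r−1} − 6^{r−1}) = -(8·2 − 12)2^{r−1} − (8·6 − 12)6^{r−1} = -4·2^{r−1} − 36·6^{r−1} = -2^{r+1} − 6^{r+1}.
Hence f[n] = -2^n − 6^n for every n ≥ 1, by strong induction.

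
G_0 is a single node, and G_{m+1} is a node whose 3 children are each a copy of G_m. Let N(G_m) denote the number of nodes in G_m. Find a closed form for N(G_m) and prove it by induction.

Claim: N(G_m) = (3^{m+1} − 1)/2.

Base case: N(G_0) = 1, and (3^{0+1} − 1)/2 = 1.
Assume N(G_k) = (3^{k+1} − 1)/2.
Then N(G_{k+1}) = 1 + 3N(G_k) = 1 + 3·(3^{k+1} − 1)/2 = 1 + (3^{k+2} − 3)/2 = (2 + 3^{k+2} − 3)/2 = (3^{k+2} − 1)/2.
By induction, N(G_m) = (3^{m+1} − 1)/2 for all m ≥ 0.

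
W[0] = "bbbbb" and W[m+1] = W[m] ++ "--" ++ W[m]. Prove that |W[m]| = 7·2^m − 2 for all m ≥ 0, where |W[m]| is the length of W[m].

Base case: |W[0]| = 5, and 7·2^0 − 2 = 5.
Assume |W[k]| = 7·2^k − 2.
Then |W[k+1]| = |W[k]| + 2 + |W[k]| = 2|W[k]| + 2 = 2(7·2^k − 2) + 2 = 7·2^{k+1} − 4 + 2 = 7·2^{k+1} − 2.
This completes the inductive step, so |W[m]| = 7·2^m − 2 for all m ≥ 0.

|W[m]| = 7·2^m − 2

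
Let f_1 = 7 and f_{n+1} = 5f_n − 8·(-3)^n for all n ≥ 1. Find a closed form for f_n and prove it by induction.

Claim: f_n = 2·5^n + (-3)^n.

Base case: f_1 = 7, and 2·5^1 + (-3)^1 = 10 − 3 = 7.
Assume f_m = 2·5^m + (-3)^m for some m ≥ 1.
Then f_{m+1} = 5f_m − 8·(-3)^m = 5·(2·5^m + (-3)^m) − 8·(-3)^m = 2·5^{m+1} + 5·(-3)^m − 8·(-3)^m = 2·5^{m+1} − 3·(-3)^m = 2·5^{m+1} + (-3)^{m+1}.
This completes the inductive step, so f_n = 2·5^n + (-3)^n for all n ≥ 1.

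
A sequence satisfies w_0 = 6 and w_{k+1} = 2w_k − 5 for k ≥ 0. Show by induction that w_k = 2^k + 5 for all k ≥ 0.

Base case: w_0 = 6, and 2^0 + 5 = 1 + 5 = 6.
Assume w_j = 2^j + 5 for some j ≥ 0.
Then w_{j+1} = 2w_j − 5 = 2·(2^j + 5) − 5 = 2^{j+1} + 10 − 5 = 2^{j+1} + 5.
Hence w_k = 2^k + 5 for every k ≥ 0, by induction.

w_k = 2^k + 5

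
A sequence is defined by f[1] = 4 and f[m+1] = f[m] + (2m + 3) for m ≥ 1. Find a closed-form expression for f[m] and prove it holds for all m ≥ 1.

Claim: f[m] = m^2 + 2m + 1.

Base case: f[1] = 4, and 1^2 + 2·1 + 1 = 4.
Assume f[r] = r^2 + 2r + 1.
Then f[r+1] = f[r] + (2r + 3) = (r^2 + 2r + 1) + (2r + 3) = r^2 + 4r + 4,
and (r+1)^2 + 2·(r+1) + 1 = r^2 + 4r + 4.
By induction, f[m] = m^2 + 2m + 1 for all m ≥ 1.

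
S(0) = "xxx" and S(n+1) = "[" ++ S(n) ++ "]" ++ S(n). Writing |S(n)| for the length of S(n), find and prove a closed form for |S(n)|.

Claim: |S(n)| = 5·2^n − 2.

Base case: |S(0)| = 3, and 5·2^0 − 2 = 3.
Assume |S(k)| = 5·2^k − 2.
Then |S(k+1)| = 1 + |S(k)| + 1 + |S(k)| = 2|S(k)| + 2 = 2(5·2^k − 2) + 2 = 5·2^{k+1} − 4 + 2 = 5·2^{k+1} − 2.
This completes the inductive step, so |S(n)| = 5·2^n − 2 for all n ≥ 0.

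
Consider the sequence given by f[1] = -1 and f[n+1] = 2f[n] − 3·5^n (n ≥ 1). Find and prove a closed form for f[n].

Claim: f[n] = 2·2^n − 5^n.

Base case: f[1] = -1, and 2·2^1 − 5^1 = 4 − 5 = -1.
Assume f[m] = 2·2^m − 5^m for some m ≥ 1.
Then f[m+1] = 2f[m] − 3·5^m = 2·(2·2^m − 5^m) − 3·5^m = 2·2^{m+1} − 2·5^m − 3·5^m = 2·2^{m+1} − 5·5^m = 2·2^{m+1} − 5^{m+1}.
So the formula holds for m+1, and by induction f[n] = 2·2^n − 5^n for all n ≥ 1.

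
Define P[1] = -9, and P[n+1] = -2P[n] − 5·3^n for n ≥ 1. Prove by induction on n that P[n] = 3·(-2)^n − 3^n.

Base case: P[1] = -9, and 3·(-2)^1 − 3^1 = -6 − 3 = -9.
Assume P[j] = 3·(-2)^j − 3^j for some j ≥ 1.
Then P[j+1] = -2P[j] − 5·3^j = -2·(3·(-2)^j − 3^j) − 5·3^j = 3·(-2)^{j+1} + 2·3^j − 5·3^j = 3·(-2)^{j+1} − 3·3^j = 3·(-2)^{j+1} − 3^{j+1}.
This completes the inductive step, so P[n] = 3·(-2)^n − 3^n for all n ≥ 1.

P[n] = 3·(-2)^n − 3^n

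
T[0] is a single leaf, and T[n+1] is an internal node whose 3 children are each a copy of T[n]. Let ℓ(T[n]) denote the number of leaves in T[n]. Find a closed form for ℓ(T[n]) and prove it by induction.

Claim: ℓ(T[n]) = 3^n.

Base case: ℓ(T[0]) = 1, and 3^0 = 1.
Assume ℓ(T[j]) = 3^j.
Then ℓ(T[j+1]) = 3·ℓ(T[j]) = 3·3^j = 3^{j+1}.
By induction, ℓ(T[n]) = 3^n for all n ≥ 0.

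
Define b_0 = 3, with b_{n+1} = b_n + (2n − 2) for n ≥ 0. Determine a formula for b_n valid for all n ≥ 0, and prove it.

Claim: b_n = n^2 − 3n + 3.

Base case: b_0 = 3, and 0^2 − 3·0 + 3 = 3.
Assume b_j = j^2 − 3j + 3.
Then b_{j+1} = b_j + (2j − 2) = (j^2 − 3j + 3) + (2j − 2) = j^2 − j + 1,
and (j+1)^2 − 3·(j+1) + 3 = j^2 − j + 1.
By induction, b_n = n^2 − 3n + 3 for all n ≥ 0.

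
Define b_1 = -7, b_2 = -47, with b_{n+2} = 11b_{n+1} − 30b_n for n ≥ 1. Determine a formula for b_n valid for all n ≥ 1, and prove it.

Claim: b_n = 5^n − 2·6^n.

Base cases: b_1 = -7 and 5^1 − 2·6^1 = -7; b_2 = -47 and 5^2 − 2·6^2 = -47.
Assume b_i = 5^i − 2·6^i for all 1 ≤ i ≤ j, where j ≥ 2.
Then b_{j+1} = 11b_j − 30b_{j−1} = 11·(5^j − 2·6^j) − 30·(5^{j−1} − 2·6^{j−1}) = (11·5 − 30)5^{j−1} − 2·(11·6 − 30)6^{j−1} = 25·5^{j−1} − 72·6^{j−1} = 5^{j+1} − 2·6^{j+1}.
Hence b_n = 5^n − 2·6^n for every n ≥ 1, by strong induction.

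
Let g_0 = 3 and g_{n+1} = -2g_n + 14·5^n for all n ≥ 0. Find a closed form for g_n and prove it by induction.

Claim: g_n = (-2)^n + 2·5^n.

Base case: g_0 = 3, and (-2)^0 + 2·5^0 = 1 + 2 = 3.
Assume g_m = (-2)^m + 2·5^m for some m ≥ 0.
Then g_{m+1} = -2g_m + 14·5^m = -2·((-2)^m + 2·5^m) + 14·5^m = (-2)^{m+1} − 4·5^m + 14·5^m = (-2)^{m+1} + 10·5^m = (-2)^{m+1} + 2·5^{m+1}.
So the formula holds for m+1, and by induction g_n = (-2)^n + 2·5^n for all n ≥ 0.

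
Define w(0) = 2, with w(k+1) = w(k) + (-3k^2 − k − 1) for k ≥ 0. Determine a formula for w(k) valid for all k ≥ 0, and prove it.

Claim: w(k) = -k^3 + k^2 − k + 2.

Base case: w(0) = 2, and -0^3 + 0^2 − 0 + 2 = 2.
Assume w(m) = -m^3 + m^2 − m + 2.
Then w(m+1) = w(m) + (-3m^2 − m − 1) = (-m^3 + m^2 − m + 2) + (-3m^2 − m − 1) = -m^3 − 2m^2 − 2m + 1,
and -(m+1)^3 + (m+1)^2 − (m+1) + 2 = -m^3 − 2m^2 − 2m + 1.
This completes the inductive step, so w(k) = -k^3 + k^2 − k + 2 for all k ≥ 0.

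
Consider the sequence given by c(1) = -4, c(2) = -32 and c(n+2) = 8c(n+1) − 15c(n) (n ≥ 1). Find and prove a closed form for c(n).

Claim: c(n) = 2·3^n − 2·5^n.

Base cases: c(1) = -4 and 2·3^1 − 2·5^1 = -4; c(2) = -32 and 2·3^2 − 2·5^2 = -32.
Assume c(j) = 2·3^j − 2·5^j for all 1 ≤ j ≤ k, where k ≥ 2.
Then c(k+1) = 8c(k) − 15c(k−1) = 8·(2·3^k − 2·5^k) − 15·(2·3^{k−1} − 2·5^{k−1}) = 2·(8·3 − 15)3^{k−1} − 2·(8·5 − 15)5^{k−1} = 18·3^{k−1} − 50·5^{k−1} = 2·3^{k+1} − 2·5^{k+1}.
Hence c(n) = 2·3^n − 2·5^n for every n ≥ 1, by strong induction.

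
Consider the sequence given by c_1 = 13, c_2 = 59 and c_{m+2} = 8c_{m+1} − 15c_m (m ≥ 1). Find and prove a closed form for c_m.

Claim: c_m = 2·5^m + 3^m.

Base cases: c_1 = 13 and 2·5^1 + 3^1 = 13; c_2 = 59 and 2·5^2 + 3^2 = 59.
Assume c_i = 2·5^i + 3^i for all 1 ≤ i ≤ j, where j ≥ 2.
Then c_{j+1} = 8c_j − 15c_{j−1} = 8·(2·5^j + 3^j) − 15·(2·5^{j−1} + 3^{j−1}) = 2·(8·5 − 15)5^{j−1} + (8·3 − 15)3^{j−1} = 50·5^{j−1} + 9·3^{j−1} = 2·5^{j+1} + 3^{j+1}.
So the formula holds for j+1, and by strong induction c_m = 2·5^m + 3^m for all m ≥ 1.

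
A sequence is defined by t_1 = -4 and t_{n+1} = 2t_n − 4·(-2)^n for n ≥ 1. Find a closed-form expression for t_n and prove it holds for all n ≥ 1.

Claim: t_n = -2^n + (-2)^n.

Base case: t_1 = -4, and -2^1 + (-2)^1 = -2 − 2 = -4.
Assume t_k = -2^k + (-2)^k for some k ≥ 1.
Then t_{k+1} = 2t_k − 4·(-2)^k = 2·(-2^k + (-2)^k) − 4·(-2)^k = -2^{k+1} + 2·(-2)^k − 4·(-2)^k = -2^{k+1} − 2·(-2)^k = -2^{k+1} + (-2)^{k+1}.
So the formula holds for k+1, and by induction t_n = -2^n + (-2)^n for all n ≥ 1.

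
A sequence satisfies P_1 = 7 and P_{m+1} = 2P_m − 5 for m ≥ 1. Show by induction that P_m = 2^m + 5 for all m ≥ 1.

Base case: P_1 = 7, and 2^1 + 5 = 2 + 5 = 7.
Assume P_r = 2^r + 5 for some r ≥ 1.
Then P_{r+1} = 2P_r − 5 = 2·(2^r + 5) − 5 = 2^{r+1} + 10 − 5 = 2^{r+1} + 5.
Hence P_m = 2^m + 5 for every m ≥ 1, by induction.

P_m = 2^m + 5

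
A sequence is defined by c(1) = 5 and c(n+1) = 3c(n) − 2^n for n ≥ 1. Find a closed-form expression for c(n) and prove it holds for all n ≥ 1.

Claim: c(n) = 3^n + 2^n.

Base case: c(1) = 5, and 3^1 + 2^1 = 3 + 2 = 5.
Assume c(k) = 3^k + 2^k for some k ≥ 1.
Then c(k+1) = 3c(k) − 2^k = 3·(3^k + 2^k) − 2^k = 3^{k+1} + 3·2^k − 2^k = 3^{k+1} + 2·2^k = 3^{k+1} + 2^{k+1}.
Hence c(n) = 3^n + 2^n for every n ≥ 1, by induction.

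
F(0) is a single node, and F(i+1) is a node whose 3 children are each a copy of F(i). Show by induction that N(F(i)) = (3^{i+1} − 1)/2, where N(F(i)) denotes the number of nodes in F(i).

Base case: N(F(0)) = 1, and (3^{0+1} − 1)/2 = 1.
Assume N(F(k)) = (3^{k+1} − 1)/2.
Then N(F(k+1)) = 1 + 3N(F(k)) = 1 + 3·(3^{k+1} − 1)/2 = 1 + (3^{k+2} − 3)/2 = (2 + 3^{k+2} − 3)/2 = (3^{k+2} − 1)/2.
Hence N(F(i)) = (3^{i+1} − 1)/2 for every i ≥ 0, by induction.

N(F(i)) = (3^{i+1} − 1)/2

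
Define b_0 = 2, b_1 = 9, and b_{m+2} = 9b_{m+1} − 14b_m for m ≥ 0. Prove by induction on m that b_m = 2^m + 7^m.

Base cases: b_0 = 2 and 2^0 + 7^0 = 2; b_1 = 9 and 2^1 + 7^1 = 9.
Assume b_j = 2^j + 7^j for all 0 ≤ j ≤ k, where k ≥ 1.
Then b_{k+1} = 9b_k − 14b_{k−1} = 9·(2^k + 7^k) − 14·(2^{k−1} + 7^{k−1}) = (9·2 − 14)2^{k−1} + (9·7 − 14)7^{k−1} = 4·2^{k−1} + 49·7^{k−1} = 2^{k+1} + 7^{k+1}.
So the formula holds for k+1, and by strong induction b_m = 2^m + 7^m for all m ≥ 0.

b_m = 2^m + 7^m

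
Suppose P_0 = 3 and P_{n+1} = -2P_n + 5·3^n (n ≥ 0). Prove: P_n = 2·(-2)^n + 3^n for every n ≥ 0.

Base case: P_0 = 3, and 2·(-2)^0 + 3^0 = 2 + 1 = 3.
Assume P_j = 2·(-2)^j + 3^j for some j ≥ 0.
Then P_{j+1} = -2P_j + 5·3^j = -2·(2·(-2)^j + 3^j) + 5·3^j = 2·(-2)^{j+1} − 2·3^j + 5·3^j = 2·(-2)^{j+1} + 3·3^j = 2·(-2)^{j+1} + 3^{j+1}.
Hence P_n = 2·(-2)^n + 3^n for every n ≥ 0, by induction.

P_n = 2·(-2)^n + 3^n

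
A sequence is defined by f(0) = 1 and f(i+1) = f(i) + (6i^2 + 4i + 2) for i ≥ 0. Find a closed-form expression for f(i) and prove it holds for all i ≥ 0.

Claim: f(i) = 2i^3 − i^2 + i + 1.

Base case: f(0) = 1, and 2·0^3 − 0^2 + 0 + 1 = 1.
Assume f(j) = 2j^3 − j^2 + j + 1.
Then f(j+1) = f(j) + (6j^2 + 4j + 2) = (2j^3 − j^2 + j + 1) + (6j^2 + 4j + 2) = 2j^3 + 5j^2 + 5j + 3,
and 2·(j+1)^3 − (j+1)^2 + (j+1) + 1 = 2j^3 + 5j^2 + 5j + 3.
Hence f(i) = 2i^3 − i^2 + i + 1 for every i ≥ 0, by induction.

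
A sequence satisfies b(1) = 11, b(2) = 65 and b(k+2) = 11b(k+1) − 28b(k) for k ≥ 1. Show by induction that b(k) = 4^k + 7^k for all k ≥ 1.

Base cases: b(1) = 11 and 4^1 + 7^1 = 11; b(2) = 65 and 4^2 + 7^2 = 65.
Assume b(j) = 4^j + 7^j for all 1 ≤ j ≤ r, where r ≥ 2.
Then b(r+1) = 11b(r) − 28b(r−1) = 11·(4^r + 7^r) − 28·(4^{r−1} + 7^{r−1}) = (11·4 − 28)4^{r−1} + (11·7 − 28)7^{r−1} = 16·4^{r−1} + 49·7^{r−1} = 4^{r+1} + 7^{r+1}.
By strong induction, b(k) = 4^k + 7^k for all k ≥ 1.

b(k) = 4^k + 7^k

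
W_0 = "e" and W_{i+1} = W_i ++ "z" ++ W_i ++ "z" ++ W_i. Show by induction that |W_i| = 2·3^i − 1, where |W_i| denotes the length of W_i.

Base case: |W_0| = 1, and 2·3^0 − 1 = 1.
Assume |W_k| = 2·3^k − 1.
Then |W_{k+1}| = 3|W_k| + 2 = 3(2·3^k − 1) + 2 = 2·3^{k+1} − 3 + 2 = 2·3^{k+1} − 1.
Hence |W_i| = 2·3^i − 1 for every i ≥ 0, by induction.

|W_i| = 2·3^i − 1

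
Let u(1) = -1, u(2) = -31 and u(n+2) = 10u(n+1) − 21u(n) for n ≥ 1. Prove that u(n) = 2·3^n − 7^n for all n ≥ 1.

Base cases: u(1) = -1 and 2·3^1 − 7^1 = -1; u(2) = -31 and 2·3^2 − 7^2 = -31.
Assume u(j) = 2·3^j − 7^j for all 1 ≤ j ≤ r, where r ≥ 2.
Then u(r+1) = 10u(r) − 21u(r−1) = 10·(2·3^r − 7^r) − 21·(2·3^{r−1} − 7^{r−1}) = 2·(10·3 − 21)3^{r−1} − (10·7 − 21)7^{r−1} = 18·3^{r−1} − 49·7^{r−1} = 2·3^{r+1} − 7^{r+1}.
So the formula holds for r+1, and by strong induction u(n) = 2·3^n − 7^n for all n ≥ 1.

u(n) = 2·3^n − 7^n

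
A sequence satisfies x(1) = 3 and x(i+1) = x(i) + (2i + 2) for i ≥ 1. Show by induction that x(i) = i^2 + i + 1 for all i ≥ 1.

Base case: x(1) = 3, and 1^2 + 1 + 1 = 3.
Assume x(j) = j^2 + j + 1.
Then x(j+1) = x(j) + (2j + 2) = (j^2 + j + 1) + (2j + 2) = j^2 + 3j + 3,
and (j+1)^2 + (j+1) + 1 = j^2 + 3j + 3.
Hence x(i) = i^2 + i + 1 for every i ≥ 1, by induction.

x(i) = i^2 + i + 1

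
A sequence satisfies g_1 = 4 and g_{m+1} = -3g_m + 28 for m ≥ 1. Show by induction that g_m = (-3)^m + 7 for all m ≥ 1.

Base case: g_1 = 4, and (-3)^1 + 7 = -3 + 7 = 4.
Assume g_r = (-3)^r + 7 for some r ≥ 1.
Then g_{r+1} = -3g_r + 28 = -3·((-3)^r + 7) + 28 = -3·(-3)^r − 21 + 28 = (-3)^{r+1} + 7.
This completes the inductive step, so g_m = (-3)^m + 7 for all m ≥ 1.

g_m = (-3)^m + 7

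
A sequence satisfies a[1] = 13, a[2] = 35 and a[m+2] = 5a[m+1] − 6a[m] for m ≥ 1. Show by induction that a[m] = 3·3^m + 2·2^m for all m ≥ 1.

Base cases: a[1] = 13 and 3·3^1 + 2·2^1 = 13; a[2] = 35 and 3·3^2 + 2·2^2 = 35.
Assume a[j] = 3·3^j + 2·2^j for all 1 ≤ j ≤ r, where r ≥ 2.
Then a[r+1] = 5a[r] − 6a[r−1] = 5·(3·3^r + 2·2^r) − 6·(3·3^{r−1} + 2·2^{r−1}) = 3·(5·3 − 6)3^{r−1} + 2·(5·2 − 6)2^{r−1} = 27·3^{r−1} + 8·2^{r−1} = 3·3^{r+1} + 2·2^{r+1}.
By strong induction, a[m] = 3·3^m + 2·2^m for all m ≥ 1.

a[m] = 3·3^m + 2·2^m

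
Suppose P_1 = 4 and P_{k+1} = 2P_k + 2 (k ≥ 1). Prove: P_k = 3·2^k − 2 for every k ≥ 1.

Base case: P_1 = 4, and 3·2^1 − 2 = 6 − 2 = 4.
Assume P_r = 3·2^r − 2 for some r ≥ 1.
Then P_{r+1} = 2P_r + 2 = 2·(3·2^r − 2) + 2 = 6·2^r − 4 + 2 = 3·2^{r+1} − 2.
Hence P_k = 3·2^k − 2 for every k ≥ 1, by induction.

P_k = 3·2^k − 2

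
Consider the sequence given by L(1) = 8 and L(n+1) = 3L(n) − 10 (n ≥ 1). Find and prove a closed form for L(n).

Claim: L(n) = 3^n + 5.

Base case: L(1) = 8, and 3^1 + 5 = 3 + 5 = 8.
Assume L(m) = 3^m + 5 for some m ≥ 1.
Then L(m+1) = 3L(m) − 10 = 3·(3^m + 5) − 10 = 3^{m+1} + 15 − 10 = 3^{m+1} + 5.
Hence L(n) = 3^n + 5 for every n ≥ 1, by induction.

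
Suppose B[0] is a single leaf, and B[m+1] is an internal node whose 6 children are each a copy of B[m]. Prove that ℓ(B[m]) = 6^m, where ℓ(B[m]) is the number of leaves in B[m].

Base case: ℓ(B[0]) = 1, and 6^0 = 1.
Assume ℓ(B[j]) = 6^j.
Then ℓ(B[j+1]) = 6·ℓ(B[j]) = 6·6^j = 6^{j+1}.
Hence ℓ(B[m]) = 6^m for every m ≥ 0, by induction.

ℓ(B[m]) = 6^m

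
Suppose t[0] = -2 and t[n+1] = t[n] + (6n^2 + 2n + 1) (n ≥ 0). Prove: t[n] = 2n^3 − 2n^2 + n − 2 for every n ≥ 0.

Base case: t[0] = -2, and 2·0^3 − 2·0^2 + 0 − 2 = -2.
Assume t[r] = 2r^3 − 2r^2 + r − 2.
Then t[r+1] = t[r] + (6r^2 + 2r + 1) = (2r^3 − 2r^2 + r − 2) + (6r^2 + 2r + 1) = 2r^3 + 4r^2 + 3r − 1,
and 2·(r+1)^3 − 2·(r+1)^2 + (r+1) − 2 = 2r^3 + 4r^2 + 3r − 1.
By induction, t[n] = 2n^3 − 2n^2 + n − 2 for all n ≥ 0.

t[n] = 2n^3 − 2n^2 + n − 2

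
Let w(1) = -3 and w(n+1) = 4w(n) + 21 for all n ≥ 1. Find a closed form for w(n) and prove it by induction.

Claim: w(n) = 4^n − 7.

Base case: w(1) = -3, and 4^1 − 7 = 4 − 7 = -3.
Assume w(k) = 4^k − 7 for some k ≥ 1.
Then w(k+1) = 4w(k) + 21 = 4·(4^k − 7) + 21 = 4^{k+1} − 28 + 21 = 4^{k+1} − 7.
Hence w(n) = 4^n − 7 for every n ≥ 1, by induction.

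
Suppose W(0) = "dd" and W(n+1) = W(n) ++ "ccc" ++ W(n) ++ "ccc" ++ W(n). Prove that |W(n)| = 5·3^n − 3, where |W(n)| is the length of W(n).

Base case: |W(0)| = 2, and 5·3^0 − 3 = 2.
Assume |W(r)| = 5·3^r − 3.
Then |W(r+1)| = 3|W(r)| + 6 = 3(5·3^r − 3) + 6 = 5·3^{r+1} − 9 + 6 = 5·3^{r+1} − 3.
Hence |W(n)| = 5·3^n − 3 for every n ≥ 0, by induction.

|W(n)| = 5·3^n − 3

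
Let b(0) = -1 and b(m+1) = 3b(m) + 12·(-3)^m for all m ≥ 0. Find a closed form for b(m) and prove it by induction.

Claim: b(m) = 3^m − 2·(-3)^m.

Base case: b(0) = -1, and 3^0 − 2·(-3)^0 = 1 − 2 = -1.
Assume b(r) = 3^r − 2·(-3)^r for some r ≥ 0.
Then b(r+1) = 3b(r) + 12·(-3)^r = 3·(3^r − 2·(-3)^r) + 12·(-3)^r = 3^{r+1} − 6·(-3)^r + 12·(-3)^r = 3^{r+1} + 6·(-3)^r = 3^{r+1} − 2·(-3)^{r+1}.
Hence b(m) = 3^m − 2·(-3)^m for every m ≥ 0, by induction.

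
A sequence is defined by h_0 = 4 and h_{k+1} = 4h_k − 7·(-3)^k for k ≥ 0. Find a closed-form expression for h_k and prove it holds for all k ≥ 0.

Claim: h_k = 3·4^k + (-3)^k.

Base case: h_0 = 4, and 3·4^0 + (-3)^0 = 3 + 1 = 4.
Assume h_j = 3·4^j + (-3)^j for some j ≥ 0.
Then h_{j+1} = 4h_j − 7·(-3)^j = 4·(3·4^j + (-3)^j) − 7·(-3)^j = 3·4^{j+1} + 4·(-3)^j − 7·(-3)^j = 3·4^{j+1} − 3·(-3)^j = 3·4^{j+1} + (-3)^{j+1}.
By induction, h_k = 3·4^k + (-3)^k for all k ≥ 0.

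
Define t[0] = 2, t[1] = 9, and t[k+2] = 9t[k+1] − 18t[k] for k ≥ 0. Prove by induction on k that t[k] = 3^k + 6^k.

Base cases: t[0] = 2 and 3^0 + 6^0 = 2; t[1] = 9 and 3^1 + 6^1 = 9.
Assume t[j] = 3^j + 6^j for all 0 ≤ j ≤ r, where r ≥ 1.
Then t[r+1] = 9t[r] − 18t[r−1] = 9·(3^r + 6^r) − 18·(3^{r−1} + 6^{r−1}) = (9·3 − 18)3^{r−1} + (9·6 − 18)6^{r−1} = 9·3^{r−1} + 36·6^{r−1} = 3^{r+1} + 6^{r+1}.
Hence t[k] = 3^k + 6^k for every k ≥ 0, by strong induction.

t[k] = 3^k + 6^k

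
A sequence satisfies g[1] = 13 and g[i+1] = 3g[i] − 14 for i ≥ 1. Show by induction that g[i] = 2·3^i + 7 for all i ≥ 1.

Base case: g[1] = 13, and 2·3^1 + 7 = 6 + 7 = 13.
Assume g[k] = 2·3^k + 7 for some k ≥ 1.
Then g[k+1] = 3g[k] − 14 = 3·(2·3^k + 7) − 14 = 6·3^k + 21 − 14 = 2·3^{k+1} + 7.
This completes the inductive step, so g[i] = 2·3^i + 7 for all i ≥ 1.

g[i] = 2·3^i + 7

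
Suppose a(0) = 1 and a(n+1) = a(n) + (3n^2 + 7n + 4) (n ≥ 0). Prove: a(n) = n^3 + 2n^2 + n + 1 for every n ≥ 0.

Base case: a(0) = 1, and 0^3 + 2·0^2 + 0 + 1 = 1.
Assume a(r) = r^3 + 2r^2 + r + 1.
Then a(r+1) = a(r) + (3r^2 + 7r + 4) = (r^3 + 2r^2 + r + 1) + (3r^2 + 7r + 4) = r^3 + 5r^2 + 8r + 5,
and (r+1)^3 + 2·(r+1)^2 + (r+1) + 1 = r^3 + 5r^2 + 8r + 5.
This completes the inductive step, so a(n) = n^3 + 2n^2 + n + 1 for all n ≥ 0.

a(n) = n^3 + 2n^2 + n + 1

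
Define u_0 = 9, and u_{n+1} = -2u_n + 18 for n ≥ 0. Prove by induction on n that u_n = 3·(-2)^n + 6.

Base case: u_0 = 9, and 3·(-2)^0 + 6 = 3 + 6 = 9.
Assume u_m = 3·(-2)^m + 6 for some m ≥ 0.
Then u_{m+1} = -2u_m + 18 = -2·(3·(-2)^m + 6) + 18 = -6·(-2)^m − 12 + 18 = 3·(-2)^{m+1} + 6.
By induction, u_n = 3·(-2)^n + 6 for all n ≥ 0.

u_n = 3·(-2)^n + 6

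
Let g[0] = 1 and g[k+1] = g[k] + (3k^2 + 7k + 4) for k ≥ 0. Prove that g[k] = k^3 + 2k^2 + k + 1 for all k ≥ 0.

Base case: g[0] = 1, and 0^3 + 2·0^2 + 0 + 1 = 1.
Assume g[m] = m^3 + 2m^2 + m + 1.
Then g[m+1] = g[m] + (3m^2 + 7m + 4) = (m^3 + 2m^2 + m + 1) + (3m^2 + 7m + 4) = m^3 + 5m^2 + 8m + 5,
and (m+1)^3 + 2·(m+1)^2 + (m+1) + 1 = m^3 + 5m^2 + 8m + 5.
This completes the inductive step, so g[k] = k^3 + 2k^2 + k + 1 for all k ≥ 0.

g[k] = k^3 + 2k^2 + k + 1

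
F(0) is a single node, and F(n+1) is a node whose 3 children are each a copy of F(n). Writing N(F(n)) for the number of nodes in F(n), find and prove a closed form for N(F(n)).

Claim: N(F(n)) = (3^{n+1} − 1)/2.

Base case: N(F(0)) = 1, and (3^{0+1} − 1)/2 = 1.
Assume N(F(k)) = (3^{k+1} − 1)/2.
Then N(F(k+1)) = 1 + 3N(F(k)) = 1 + 3·(3^{k+1} − 1)/2 = 1 + (3^{k+2} − 3)/2 = (2 + 3^{k+2} − 3)/2 = (3^{k+2} − 1)/2.
This completes the inductive step, so N(F(n)) = (3^{n+1} − 1)/2 for all n ≥ 0.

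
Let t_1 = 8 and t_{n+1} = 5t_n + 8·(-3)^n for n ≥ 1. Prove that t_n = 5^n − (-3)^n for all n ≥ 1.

Base case: t_1 = 8, and 5^1 − (-3)^1 = 5 + 3 = 8.
Assume t_j = 5^j − (-3)^j for some j ≥ 1.
Then t_{j+1} = 5t_j + 8·(-3)^j = 5·(5^j − (-3)^j) + 8·(-3)^j = 5^{j+1} − 5·(-3)^j + 8·(-3)^j = 5^{j+1} + 3·(-3)^j = 5^{j+1} − (-3)^{j+1}.
So the formula holds for j+1, and by induction t_n = 5^n − (-3)^n for all n ≥ 1.

t_n = 5^n − (-3)^n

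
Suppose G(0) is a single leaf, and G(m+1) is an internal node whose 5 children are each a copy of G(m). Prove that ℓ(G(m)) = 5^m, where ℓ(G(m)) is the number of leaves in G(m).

Base case: ℓ(G(0)) = 1, and 5^0 = 1.
Assume ℓ(G(j)) = 5^j.
Then ℓ(G(j+1)) = 5·ℓ(G(j)) = 5·5^j = 5^{j+1}.
Hence ℓ(G(m)) = 5^m for every m ≥ 0, by induction.

ℓ(G(m)) = 5^m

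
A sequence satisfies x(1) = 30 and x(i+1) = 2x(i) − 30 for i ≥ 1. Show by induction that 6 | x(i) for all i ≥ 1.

Base case: x(1) = 30 = 6·5, so 6 | x(1).
Assume 6 | x(r), so x(r) = 6t for some integer t.
Then x(r+1) = 2x(r) − 30 = 2·(6t) − 30 = 6(2t − 5), so 6 | x(r+1).
By induction, 6 | x(i) for all i ≥ 1.

6 | x(i)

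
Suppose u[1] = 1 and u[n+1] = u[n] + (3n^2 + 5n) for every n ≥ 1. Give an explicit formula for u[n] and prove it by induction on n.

Claim: u[n] = n^3 + n^2 − 2n + 1.

Base case: u[1] = 1, and 1^3 + 1^2 − 2·1 + 1 = 1.
Assume u[j] = j^3 + j^2 − 2j + 1.
Then u[j+1] = u[j] + (3j^2 + 5j) = (j^3 + j^2 − 2j + 1) + (3j^2 + 5j) = j^3 + 4j^2 + 3j + 1,
and (j+1)^3 + (j+1)^2 − 2·(j+1) + 1 = j^3 + 4j^2 + 3j + 1.
By induction, u[n] = n^3 + n^2 − 2n + 1 for all n ≥ 1.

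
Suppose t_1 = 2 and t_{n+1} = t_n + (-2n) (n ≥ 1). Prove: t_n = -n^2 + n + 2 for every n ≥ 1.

Base case: t_1 = 2, and -1^2 + 1 + 2 = 2.
Assume t_j = -j^2 + j + 2.
Then t_{j+1} = t_j + (-2j) = (-j^2 + j + 2) + (-2j) = -j^2 − j + 2,
and -(j+1)^2 + (j+1) + 2 = -j^2 − j + 2.
This completes the inductive step, so t_n = -n^2 + n + 2 for all n ≥ 1.

t_n = -n^2 + n + 2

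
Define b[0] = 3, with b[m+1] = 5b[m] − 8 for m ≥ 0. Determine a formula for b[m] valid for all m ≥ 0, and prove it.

Claim: b[m] = 5^m + 2.

Base case: b[0] = 3, and 5^0 + 2 = 1 + 2 = 3.
Assume b[r] = 5^r + 2 for some r ≥ 0.
Then b[r+1] = 5b[r] − 8 = 5·(5^r + 2) − 8 = 5^{r+1} + 10 − 8 = 5^{r+1} + 2.
By induction, b[m] = 5^m + 2 for all m ≥ 0.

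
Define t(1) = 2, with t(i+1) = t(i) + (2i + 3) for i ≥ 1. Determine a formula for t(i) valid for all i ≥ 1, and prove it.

Claim: t(i) = i^2 + 2i − 1.

Base case: t(1) = 2, and 1^2 + 2·1 − 1 = 2.
Assume t(k) = k^2 + 2k − 1.
Then t(k+1) = t(k) + (2k + 3) = (k^2 + 2k − 1) + (2k + 3) = k^2 + 4k + 2,
and (k+1)^2 + 2·(k+1) − 1 = k^2 + 4k + 2.
Hence t(i) = i^2 + 2i − 1 for every i ≥ 1, by induction.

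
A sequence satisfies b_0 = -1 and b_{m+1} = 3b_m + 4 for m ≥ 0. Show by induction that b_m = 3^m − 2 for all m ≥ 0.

Base case: b_0 = -1, and 3^0 − 2 = 1 − 2 = -1.
Assume b_k = 3^k − 2 for some k ≥ 0.
Then b_{k+1} = 3b_k + 4 = 3·(3^k − 2) + 4 = 3^{k+1} − 6 + 4 = 3^{k+1} − 2.
Hence b_m = 3^m − 2 for every m ≥ 0, by induction.

b_m = 3^m − 2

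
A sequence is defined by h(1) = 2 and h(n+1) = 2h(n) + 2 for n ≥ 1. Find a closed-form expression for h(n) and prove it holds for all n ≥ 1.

Claim: h(n) = 2^{n+1} − 2.

Base case: h(1) = 2, and 2^{1+1} − 2 = 4 − 2 = 2.
Assume h(m) = 2^{m+1} − 2 for some m ≥ 1.
Then h(m+1) = 2h(m) + 2 = 2·(2^{m+1} − 2) + 2 = 2^{m+2} − 4 + 2 = 2^{m+2} − 2.
This completes the inductive step, so h(n) = 2^{n+1} − 2 for all n ≥ 1.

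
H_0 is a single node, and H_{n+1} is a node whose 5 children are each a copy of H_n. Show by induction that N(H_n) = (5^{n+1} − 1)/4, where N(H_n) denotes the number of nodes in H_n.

Base case: N(H_0) = 1, and (5^{0+1} − 1)/4 = 1.
Assume N(H_r) = (5^{r+1} − 1)/4.
Then N(H_{r+1}) = 1 + 5N(H_r) = 1 + 5·(5^{r+1} − 1)/4 = 1 + (5^{r+2} − 5)/4 = (4 + 5^{r+2} − 5)/4 = (5^{r+2} − 1)/4.
By induction, N(H_n) = (5^{n+1} − 1)/4 for all n ≥ 0.

N(H_n) = (5^{n+1} − 1)/4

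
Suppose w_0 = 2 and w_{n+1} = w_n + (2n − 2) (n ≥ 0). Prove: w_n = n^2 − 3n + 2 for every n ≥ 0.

Base case: w_0 = 2, and 0^2 − 3·0 + 2 = 2.
Assume w_k = k^2 − 3k + 2.
Then w_{k+1} = w_k + (2k − 2) = (k^2 − 3k + 2) + (2k − 2) = k^2 − k,
and (k+1)^2 − 3·(k+1) + 2 = k^2 − k.
Hence w_n = n^2 − 3n + 2 for every n ≥ 0, by induction.

w_n = n^2 − 3n + 2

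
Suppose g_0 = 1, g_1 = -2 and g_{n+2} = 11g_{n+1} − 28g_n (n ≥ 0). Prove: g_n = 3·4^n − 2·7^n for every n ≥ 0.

Base cases: g_0 = 1 and 3·4^0 − 2·7^0 = 1; g_1 = -2 and 3·4^1 − 2·7^1 = -2.
Assume g_j = 3·4^j − 2·7^j for all 0 ≤ j ≤ r, where r ≥ 1.
Then g_{r+1} = 11g_r − 28g_{r−1} = 11·(3·4^r − 2·7^r) − 28·(3·4^{r−1} − 2·7^{r−1}) = 3·(11·4 − 28)4^{r−1} − 2·(11·7 − 28)7^{r−1} = 48·4^{r−1} − 98·7^{r−1} = 3·4^{r+1} − 2·7^{r+1}.
By strong induction, g_n = 3·4^n − 2·7^n for all n ≥ 0.

g_n = 3·4^n − 2·7^n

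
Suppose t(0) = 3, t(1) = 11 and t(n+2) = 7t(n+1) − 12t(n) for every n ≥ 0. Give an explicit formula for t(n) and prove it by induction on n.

Claim: t(n) = 2·4^n + 3^n.

Base cases: t(0) = 3 and 2·4^0 + 3^0 = 3; t(1) = 11 and 2·4^1 + 3^1 = 11.
Assume t(j) = 2·4^j + 3^j for all 0 ≤ j ≤ m, where m ≥ 1.
Then t(m+1) = 7t(m) − 12t(m−1) = 7·(2·4^m + 3^m) − 12·(2·4^{m−1} + 3^{m−1}) = 2·(7·4 − 12)4^{m−1} + (7·3 − 12)3^{m−1} = 32·4^{m−1} + 9·3^{m−1} = 2·4^{m+1} + 3^{m+1}.
This completes the inductive step, so t(n) = 2·4^n + 3^n for all n ≥ 0.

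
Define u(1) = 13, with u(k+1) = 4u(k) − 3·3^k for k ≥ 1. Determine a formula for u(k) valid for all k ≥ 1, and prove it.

Claim: u(k) = 4^k + 3·3^k.

Base case: u(1) = 13, and 4^1 + 3·3^1 = 4 + 9 = 13.
Assume u(m) = 4^m + 3·3^m for some m ≥ 1.
Then u(m+1) = 4u(m) − 3·3^m = 4·(4^m + 3·3^m) − 3·3^m = 4^{m+1} + 12·3^m − 3·3^m = 4^{m+1} + 9·3^m = 4^{m+1} + 3·3^{m+1}.
By induction, u(k) = 4^k + 3·3^k for all k ≥ 1.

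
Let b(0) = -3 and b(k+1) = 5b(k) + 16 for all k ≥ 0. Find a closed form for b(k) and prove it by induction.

Claim: b(k) = 5^k − 4.

Base case: b(0) = -3, and 5^0 − 4 = 1 − 4 = -3.
Assume b(j) = 5^j − 4 for some j ≥ 0.
Then b(j+1) = 5b(j) + 16 = 5·(5^j − 4) + 16 = 5^{j+1} − 20 + 16 = 5^{j+1} − 4.
So the formula holds for j+1, and by induction b(k) = 5^k − 4 for all k ≥ 0.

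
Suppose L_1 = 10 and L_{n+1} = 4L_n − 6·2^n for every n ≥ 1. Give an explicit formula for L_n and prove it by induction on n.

Claim: L_n = 4^n + 3·2^n.

Base case: L_1 = 10, and 4^1 + 3·2^1 = 4 + 6 = 10.
Assume L_j = 4^j + 3·2^j for some j ≥ 1.
Then L_{j+1} = 4L_j − 6·2^j = 4·(4^j + 3·2^j) − 6·2^j = 4^{j+1} + 12·2^j − 6·2^j = 4^{j+1} + 6·2^j = 4^{j+1} + 3·2^{j+1}.
So the formula holds for j+1, and by induction L_n = 4^n + 3·2^n for all n ≥ 1.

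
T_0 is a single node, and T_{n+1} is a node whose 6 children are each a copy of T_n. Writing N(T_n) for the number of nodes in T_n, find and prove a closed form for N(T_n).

Claim: N(T_n) = (6^{n+1} − 1)/5.

Base case: N(T_0) = 1, and (6^{0+1} − 1)/5 = 1.
Assume N(T_r) = (6^{r+1} − 1)/5.
Then N(T_{r+1}) = 1 + 6N(T_r) = 1 + 6·(6^{r+1} − 1)/5 = 1 + (6^{r+2} − 6)/5 = (5 + 6^{r+2} − 6)/5 = (6^{r+2} − 1)/5.
Hence N(T_n) = (6^{n+1} − 1)/5 for every n ≥ 0, by induction.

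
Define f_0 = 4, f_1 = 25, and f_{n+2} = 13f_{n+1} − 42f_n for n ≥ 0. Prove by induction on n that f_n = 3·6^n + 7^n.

Base cases: f_0 = 4 and 3·6^0 + 7^0 = 4; f_1 = 25 and 3·6^1 + 7^1 = 25.
Assume f_j = 3·6^j + 7^j for all 0 ≤ j ≤ r, where r ≥ 1.
Then f_{r+1} = 13f_r − 42f_{r−1} = 13·(3·6^r + 7^r) − 42·(3·6^{r−1} + 7^{r−1}) = 3·(13·6 − 42)6^{r−1} + (13·7 − 42)7^{r−1} = 108·6^{r−1} + 49·7^{r−1} = 3·6^{r+1} + 7^{r+1}.
Hence f_n = 3·6^n + 7^n for every n ≥ 0, by strong induction.

f_n = 3·6^n + 7^n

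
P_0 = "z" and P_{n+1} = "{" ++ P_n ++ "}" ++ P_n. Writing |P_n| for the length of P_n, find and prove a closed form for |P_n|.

Claim: |P_n| = 3·2^n − 2.

Base case: |P_0| = 1, and 3·2^0 − 2 = 1.
Assume |P_r| = 3·2^r − 2.
Then |P_{r+1}| = 1 + |P_r| + 1 + |P_r| = 2|P_r| + 2 = 2(3·2^r − 2) + 2 = 3·2^{r+1} − 4 + 2 = 3·2^{r+1} − 2.
This completes the inductive step, so |P_n| = 3·2^n − 2 for all n ≥ 0.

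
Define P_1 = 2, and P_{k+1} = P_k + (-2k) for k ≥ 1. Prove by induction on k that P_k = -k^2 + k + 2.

Base case: P_1 = 2, and -1^2 + 1 + 2 = 2.
Assume P_j = -j^2 + j + 2.
Then P_{j+1} = P_j + (-2j) = (-j^2 + j + 2) + (-2j) = -j^2 − j + 2,
and -(j+1)^2 + (j+1) + 2 = -j^2 − j + 2.
Hence P_k = -k^2 + k + 2 for every k ≥ 1, by induction.

P_k = -k^2 + k + 2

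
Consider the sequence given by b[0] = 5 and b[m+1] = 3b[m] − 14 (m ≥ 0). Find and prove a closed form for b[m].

Claim: b[m] = -2·3^m + 7.

Base case: b[0] = 5, and -2·3^0 + 7 = -2 + 7 = 5.
Assume b[j] = -2·3^j + 7 for some j ≥ 0.
Then b[j+1] = 3b[j] − 14 = 3·(-2·3^j + 7) − 14 = -6·3^j + 21 − 14 = -2·3^{j+1} + 7.
This completes the inductive step, so b[m] = -2·3^m + 7 for all m ≥ 0.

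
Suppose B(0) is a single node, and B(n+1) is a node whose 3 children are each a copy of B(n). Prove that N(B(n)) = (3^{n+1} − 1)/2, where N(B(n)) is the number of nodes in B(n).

Base case: N(B(0)) = 1, and (3^{0+1} − 1)/2 = 1.
Assume N(B(j)) = (3^{j+1} − 1)/2.
Then N(B(j+1)) = 1 + 3N(B(j)) = 1 + 3·(3^{j+1} − 1)/2 = 1 + (3^{j+2} − 3)/2 = (2 + 3^{j+2} − 3)/2 = (3^{j+2} − 1)/2.
So the formula holds for j+1, and by induction N(B(n)) = (3^{n+1} − 1)/2 for all n ≥ 0.

N(B(n)) = (3^{n+1} − 1)/2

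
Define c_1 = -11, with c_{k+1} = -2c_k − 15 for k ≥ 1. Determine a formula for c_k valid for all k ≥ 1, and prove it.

Claim: c_k = 3·(-2)^k − 5.

Base case: c_1 = -11, and 3·(-2)^1 − 5 = -6 − 5 = -11.
Assume c_j = 3·(-2)^j − 5 for some j ≥ 1.
Then c_{j+1} = -2c_j − 15 = -2·(3·(-2)^j − 5) − 15 = -6·(-2)^j + 10 − 15 = 3·(-2)^{j+1} − 5.
This completes the inductive step, so c_k = 3·(-2)^k − 5 for all k ≥ 1.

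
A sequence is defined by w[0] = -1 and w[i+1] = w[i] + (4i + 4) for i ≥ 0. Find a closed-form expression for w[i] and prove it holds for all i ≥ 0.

Claim: w[i] = 2i^2 + 2i − 1.

Base case: w[0] = -1, and 2·0^2 + 2·0 − 1 = -1.
Assume w[r] = 2r^2 + 2r − 1.
Then w[r+1] = w[r] + (4r + 4) = (2r^2 + 2r − 1) + (4r + 4) = 2r^2 + 6r + 3,
and 2·(r+1)^2 + 2·(r+1) − 1 = 2r^2 + 6r + 3.
By induction, w[i] = 2i^2 + 2i − 1 for all i ≥ 0.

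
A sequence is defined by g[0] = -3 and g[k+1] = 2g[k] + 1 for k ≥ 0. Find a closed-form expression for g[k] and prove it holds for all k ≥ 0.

Claim: g[k] = -2^{k+1} − 1.

Base case: g[0] = -3, and -2^{0+1} − 1 = -2 − 1 = -3.
Assume g[m] = -2^{m+1} − 1 for some m ≥ 0.
Then g[m+1] = 2g[m] + 1 = 2·(-2^{m+1} − 1) + 1 = -2^{m+2} − 2 + 1 = -2^{m+2} − 1.
So the formula holds for m+1, and by induction g[k] = -2^{k+1} − 1 for all k ≥ 0.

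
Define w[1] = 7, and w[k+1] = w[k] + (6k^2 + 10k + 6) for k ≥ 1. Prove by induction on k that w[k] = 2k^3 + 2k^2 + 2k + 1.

Base case: w[1] = 7, and 2·1^3 + 2·1^2 + 2·1 + 1 = 7.
Assume w[j] = 2j^3 + 2j^2 + 2j + 1.
Then w[j+1] = w[j] + (6j^2 + 10j + 6) = (2j^3 + 2j^2 + 2j + 1) + (6j^2 + 10j + 6) = 2j^3 + 8j^2 + 12j + 7,
and 2·(j+1)^3 + 2·(j+1)^2 + 2·(j+1) + 1 = 2j^3 + 8j^2 + 12j + 7.
Hence w[k] = 2k^3 + 2k^2 + 2k + 1 for every k ≥ 1, by induction.

w[k] = 2k^3 + 2k^2 + 2k + 1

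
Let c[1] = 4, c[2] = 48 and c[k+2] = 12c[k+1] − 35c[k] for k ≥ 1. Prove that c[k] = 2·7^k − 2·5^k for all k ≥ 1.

Base cases: c[1] = 4 and 2·7^1 − 2·5^1 = 4; c[2] = 48 and 2·7^2 − 2·5^2 = 48.
Assume c[j] = 2·7^j − 2·5^j for all 1 ≤ j ≤ m, where m ≥ 2.
Then c[m+1] = 12c[m] − 35c[m−1] = 12·(2·7^m − 2·5^m) − 35·(2·7^{m−1} − 2·5^{m−1}) = 2·(12·7 − 35)7^{m−1} − 2·(12·5 − 35)5^{m−1} = 98·7^{m−1} − 50·5^{m−1} = 2·7^{m+1} − 2·5^{m+1}.
By strong induction, c[k] = 2·7^k − 2·5^k for all k ≥ 1.

c[k] = 2·7^k − 2·5^k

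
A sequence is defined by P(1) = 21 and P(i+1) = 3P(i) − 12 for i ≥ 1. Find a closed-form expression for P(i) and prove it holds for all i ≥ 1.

Claim: P(i) = 5·3^i + 6.

Base case: P(1) = 21, and 5·3^1 + 6 = 15 + 6 = 21.
Assume P(j) = 5·3^j + 6 for some j ≥ 1.
Then P(j+1) = 3P(j) − 12 = 3·(5·3^j + 6) − 12 = 15·3^j + 18 − 12 = 5·3^{j+1} + 6.
Hence P(i) = 5·3^i + 6 for every i ≥ 1, by induction.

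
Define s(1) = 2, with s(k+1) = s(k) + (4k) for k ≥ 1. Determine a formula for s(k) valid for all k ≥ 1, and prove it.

Claim: s(k) = 2k^2 − 2k + 2.

Base case: s(1) = 2, and 2·1^2 − 2·1 + 2 = 2.
Assume s(r) = 2r^2 − 2r + 2.
Then s(r+1) = s(r) + (4r) = (2r^2 − 2r + 2) + (4r) = 2r^2 + 2r + 2,
and 2·(r+1)^2 − 2·(r+1) + 2 = 2r^2 + 2r + 2.
This completes the inductive step, so s(k) = 2k^2 − 2k + 2 for all k ≥ 1.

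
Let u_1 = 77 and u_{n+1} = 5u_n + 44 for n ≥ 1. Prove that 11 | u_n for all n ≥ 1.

Base case: u_1 = 77 = 11·7, so 11 | u_1.
Assume 11 | u_m, so u_m = 11t for some integer t.
Then u_{m+1} = 5u_m + 44 = 5·(11t) + 44 = 11(5t + 4), so 11 | u_{m+1}.
So the property holds for m+1, and by induction 11 | u_n for all n ≥ 1.

11 | u_n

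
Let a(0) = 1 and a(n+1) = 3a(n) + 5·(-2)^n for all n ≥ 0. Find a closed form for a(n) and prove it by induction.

Claim: a(n) = 2·3^n − (-2)^n.

Base case: a(0) = 1, and 2·3^0 − (-2)^0 = 2 − 1 = 1.
Assume a(r) = 2·3^r − (-2)^r for some r ≥ 0.
Then a(r+1) = 3a(r) + 5·(-2)^r = 3·(2·3^r − (-2)^r) + 5·(-2)^r = 2·3^{r+1} − 3·(-2)^r + 5·(-2)^r = 2·3^{r+1} + 2·(-2)^r = 2·3^{r+1} − (-2)^{r+1}.
So the formula holds for r+1, and by induction a(n) = 2·3^n − (-2)^n for all n ≥ 0.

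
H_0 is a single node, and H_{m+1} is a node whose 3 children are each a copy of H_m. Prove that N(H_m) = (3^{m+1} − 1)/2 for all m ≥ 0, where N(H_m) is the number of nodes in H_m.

Base case: N(H_0) = 1, and (3^{0+1} − 1)/2 = 1.
Assume N(H_j) = (3^{j+1} − 1)/2.
Then N(H_{j+1}) = 1 + 3N(H_j) = 1 + 3·(3^{j+1} − 1)/2 = 1 + (3^{j+2} − 3)/2 = (2 + 3^{j+2} − 3)/2 = (3^{j+2} − 1)/2.
By induction, N(H_m) = (3^{m+1} − 1)/2 for all m ≥ 0.

N(H_m) = (3^{m+1} − 1)/2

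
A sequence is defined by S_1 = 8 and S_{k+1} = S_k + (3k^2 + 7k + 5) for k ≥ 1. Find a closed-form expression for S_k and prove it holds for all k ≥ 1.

Claim: S_k = k^3 + 2k^2 + 2k + 3.

Base case: S_1 = 8, and 1^3 + 2·1^2 + 2·1 + 3 = 8.
Assume S_r = r^3 + 2r^2 + 2r + 3.
Then S_{r+1} = S_r + (3r^2 + 7r + 5) = (r^3 + 2r^2 + 2r + 3) + (3r^2 + 7r + 5) = r^3 + 5r^2 + 9r + 8,
and (r+1)^3 + 2·(r+1)^2 + 2·(r+1) + 3 = r^3 + 5r^2 + 9r + 8.
Hence S_k = k^3 + 2k^2 + 2k + 3 for every k ≥ 1, by induction.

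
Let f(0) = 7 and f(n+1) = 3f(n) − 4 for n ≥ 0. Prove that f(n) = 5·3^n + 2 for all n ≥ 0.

Base case: f(0) = 7, and 5·3^0 + 2 = 5 + 2 = 7.
Assume f(j) = 5·3^j + 2 for some j ≥ 0.
Then f(j+1) = 3f(j) − 4 = 3·(5·3^j + 2) − 4 = 15·3^j + 6 − 4 = 5·3^{j+1} + 2.
By induction, f(n) = 5·3^n + 2 for all n ≥ 0.

f(n) = 5·3^n + 2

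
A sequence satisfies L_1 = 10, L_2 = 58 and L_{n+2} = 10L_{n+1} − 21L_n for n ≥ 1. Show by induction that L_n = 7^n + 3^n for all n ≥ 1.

Base cases: L_1 = 10 and 7^1 + 3^1 = 10; L_2 = 58 and 7^2 + 3^2 = 58.
Assume L_j = 7^j + 3^j for all 1 ≤ j ≤ k, where k ≥ 2.
Then L_{k+1} = 10L_k − 21L_{k−1} = 10·(7^k + 3^k) − 21·(7^{k−1} + 3^{k−1}) = (10·7 − 21)7^{k−1} + (10·3 − 21)3^{k−1} = 49·7^{k−1} + 9·3^{k−1} = 7^{k+1} + 3^{k+1}.
By strong induction, L_n = 7^n + 3^n for all n ≥ 1.

L_n = 7^n + 3^n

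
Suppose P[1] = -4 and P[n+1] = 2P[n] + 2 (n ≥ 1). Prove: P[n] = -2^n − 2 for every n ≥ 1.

Base case: P[1] = -4, and -2^1 − 2 = -2 − 2 = -4.
Assume P[r] = -2^r − 2 for some r ≥ 1.
Then P[r+1] = 2P[r] + 2 = 2·(-2^r − 2) + 2 = -2^{r+1} − 4 + 2 = -2^{r+1} − 2.
So the formula holds for r+1, and by induction P[n] = -2^n − 2 for all n ≥ 1.

P[n] = -2^n − 2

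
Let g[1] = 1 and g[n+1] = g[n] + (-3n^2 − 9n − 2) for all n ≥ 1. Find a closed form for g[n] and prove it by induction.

Claim: g[n] = -n^3 − 3n^2 + 2n + 3.

Base case: g[1] = 1, and -1^3 − 3·1^2 + 2·1 + 3 = 1.
Assume g[j] = -j^3 − 3j^2 + 2j + 3.
Then g[j+1] = g[j] + (-3j^2 − 9j − 2) = (-j^3 − 3j^2 + 2j + 3) + (-3j^2 − 9j − 2) = -j^3 − 6j^2 − 7j + 1,
and -(j+1)^3 − 3·(j+1)^2 + 2·(j+1) + 3 = -j^3 − 6j^2 − 7j + 1.
This completes the inductive step, so g[n] = -n^3 − 3n^2 + 2n + 3 for all n ≥ 1.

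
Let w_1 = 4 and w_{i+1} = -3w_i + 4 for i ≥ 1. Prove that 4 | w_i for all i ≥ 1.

Base case: w_1 = 4 = 4·1, so 4 | w_1.
Assume 4 | w_r, so w_r = 4t for some integer t.
Then w_{r+1} = -3w_r + 4 = -3·(4t) + 4 = 4(-3t + 1), so 4 | w_{r+1}.
So the property holds for r+1, and by induction 4 | w_i for all i ≥ 1.

4 | w_i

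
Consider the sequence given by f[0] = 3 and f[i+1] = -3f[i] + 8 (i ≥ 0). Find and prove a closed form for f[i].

Claim: f[i] = (-3)^i + 2.

Base case: f[0] = 3, and (-3)^0 + 2 = 1 + 2 = 3.
Assume f[r] = (-3)^r + 2 for some r ≥ 0.
Then f[r+1] = -3f[r] + 8 = -3·((-3)^r + 2) + 8 = -3·(-3)^r − 6 + 8 = (-3)^{r+1} + 2.
So the formula holds for r+1, and by induction f[i] = (-3)^i + 2 for all i ≥ 0.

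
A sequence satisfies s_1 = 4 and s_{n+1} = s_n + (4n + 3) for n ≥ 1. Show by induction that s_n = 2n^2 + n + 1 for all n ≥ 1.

Base case: s_1 = 4, and 2·1^2 + 1 + 1 = 4.
Assume s_r = 2r^2 + r + 1.
Then s_{r+1} = s_r + (4r + 3) = (2r^2 + r + 1) + (4r + 3) = 2r^2 + 5r + 4,
and 2·(r+1)^2 + (r+1) + 1 = 2r^2 + 5r + 4.
By induction, s_n = 2n^2 + n + 1 for all n ≥ 1.

s_n = 2n^2 + n + 1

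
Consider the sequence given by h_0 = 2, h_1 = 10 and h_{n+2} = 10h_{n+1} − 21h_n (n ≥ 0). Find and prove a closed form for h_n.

Claim: h_n = 3^n + 7^n.

Base cases: h_0 = 2 and 3^0 + 7^0 = 2; h_1 = 10 and 3^1 + 7^1 = 10.
Assume h_j = 3^j + 7^j for all 0 ≤ j ≤ k, where k ≥ 1.
Then h_{k+1} = 10h_k − 21h_{k−1} = 10·(3^k + 7^k) − 21·(3^{k−1} + 7^{k−1}) = (10·3 − 21)3^{k−1} + (10·7 − 21)7^{k−1} = 9·3^{k−1} + 49·7^{k−1} = 3^{k+1} + 7^{k+1}.
This completes the inductive step, so h_n = 3^n + 7^n for all n ≥ 0.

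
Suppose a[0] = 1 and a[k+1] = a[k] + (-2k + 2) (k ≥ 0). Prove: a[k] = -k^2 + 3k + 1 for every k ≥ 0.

Base case: a[0] = 1, and -0^2 + 3·0 + 1 = 1.
Assume a[j] = -j^2 + 3j + 1.
Then a[j+1] = a[j] + (-2j + 2) = (-j^2 + 3j + 1) + (-2j + 2) = -j^2 + j + 3,
and -(j+1)^2 + 3·(j+1) + 1 = -j^2 + j + 3.
Hence a[k] = -k^2 + 3k + 1 for every k ≥ 0, by induction.

a[k] = -k^2 + 3k + 1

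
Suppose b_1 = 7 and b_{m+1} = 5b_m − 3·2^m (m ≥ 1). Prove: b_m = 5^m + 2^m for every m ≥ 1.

Base case: b_1 = 7, and 5^1 + 2^1 = 5 + 2 = 7.
Assume b_j = 5^j + 2^j for some j ≥ 1.
Then b_{j+1} = 5b_j − 3·2^j = 5·(5^j + 2^j) − 3·2^j = 5^{j+1} + 5·2^j − 3·2^j = 5^{j+1} + 2·2^j = 5^{j+1} + 2^{j+1}.
This completes the inductive step, so b_m = 5^m + 2^m for all m ≥ 1.

b_m = 5^m + 2^m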